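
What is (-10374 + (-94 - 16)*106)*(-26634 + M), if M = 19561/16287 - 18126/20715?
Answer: 65997761273827526/112461735 ≈ 5.8685e+8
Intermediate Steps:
M = 36662651/112461735 (M = 19561*(1/16287) - 18126*1/20715 = 19561/16287 - 6042/6905 = 36662651/112461735 ≈ 0.32600)
(-10374 + (-94 - 16)*106)*(-26634 + M) = (-10374 + (-94 - 16)*106)*(-26634 + 36662651/112461735) = (-10374 - 110*106)*(-2995269187339/112461735) = (-10374 - 11660)*(-2995269187339/112461735) = -22034*(-2995269187339/112461735) = 65997761273827526/112461735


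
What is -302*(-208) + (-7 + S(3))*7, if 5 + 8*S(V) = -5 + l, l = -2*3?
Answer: 62753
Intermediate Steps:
l = -6
S(V) = -2 (S(V) = -5/8 + (-5 - 6)/8 = -5/8 + (⅛)*(-11) = -5/8 - 11/8 = -2)
-302*(-208) + (-7 + S(3))*7 = -302*(-208) + (-7 - 2)*7 = 62816 - 9*7 = 62816 - 63 = 62753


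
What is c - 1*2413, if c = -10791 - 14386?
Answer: -27590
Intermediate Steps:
c = -25177
c - 1*2413 = -25177 - 1*2413 = -25177 - 2413 = -27590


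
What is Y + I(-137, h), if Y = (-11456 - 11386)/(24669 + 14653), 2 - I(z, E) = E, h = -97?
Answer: 1935018/19661 ≈ 98.419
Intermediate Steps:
I(z, E) = 2 - E
Y = -11421/19661 (Y = -22842/39322 = -22842*1/39322 = -11421/19661 ≈ -0.58090)
Y + I(-137, h) = -11421/19661 + (2 - 1*(-97)) = -11421/19661 + (2 + 97) = -11421/19661 + 99 = 1935018/19661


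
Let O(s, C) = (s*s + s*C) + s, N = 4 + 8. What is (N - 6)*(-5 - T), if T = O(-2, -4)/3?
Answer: -50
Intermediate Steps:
N = 12
O(s, C) = s + s**2 + C*s (O(s, C) = (s**2 + C*s) + s = s + s**2 + C*s)
T = 10/3 (T = -2*(1 - 4 - 2)/3 = -2*(-5)*(1/3) = 10*(1/3) = 10/3 ≈ 3.3333)
(N - 6)*(-5 - T) = (12 - 6)*(-5 - 1*10/3) = 6*(-5 - 10/3) = 6*(-25/3) = -50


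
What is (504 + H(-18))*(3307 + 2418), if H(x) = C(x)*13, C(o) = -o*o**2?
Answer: 436932000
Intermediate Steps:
C(o) = -o**3
H(x) = -13*x**3 (H(x) = -x**3*13 = -13*x**3)
(504 + H(-18))*(3307 + 2418) = (504 - 13*(-18)**3)*(3307 + 2418) = (504 - 13*(-5832))*5725 = (504 + 75816)*5725 = 76320*5725 = 436932000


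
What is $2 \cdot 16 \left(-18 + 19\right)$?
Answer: $32$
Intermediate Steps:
$2 \cdot 16 \left(-18 + 19\right) = 2 \cdot 16 \cdot 1 = 2 \cdot 16 = 32$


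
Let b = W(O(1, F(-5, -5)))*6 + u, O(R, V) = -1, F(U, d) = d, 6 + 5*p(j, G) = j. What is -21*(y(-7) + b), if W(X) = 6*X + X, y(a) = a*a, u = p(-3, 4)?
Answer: -546/5 ≈ -109.20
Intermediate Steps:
p(j, G) = -6/5 + j/5
u = -9/5 (u = -6/5 + (⅕)*(-3) = -6/5 - ⅗ = -9/5 ≈ -1.8000)
y(a) = a²
W(X) = 7*X
b = -219/5 (b = (7*(-1))*6 - 9/5 = -7*6 - 9/5 = -42 - 9/5 = -219/5 ≈ -43.800)
-21*(y(-7) + b) = -21*((-7)² - 219/5) = -21*(49 - 219/5) = -21*26/5 = -546/5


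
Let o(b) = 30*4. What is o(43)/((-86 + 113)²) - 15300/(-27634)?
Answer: 2411630/3357531 ≈ 0.71828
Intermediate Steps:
o(b) = 120
o(43)/((-86 + 113)²) - 15300/(-27634) = 120/((-86 + 113)²) - 15300/(-27634) = 120/(27²) - 15300*(-1/27634) = 120/729 + 7650/13817 = 120*(1/729) + 7650/13817 = 40/243 + 7650/13817 = 2411630/3357531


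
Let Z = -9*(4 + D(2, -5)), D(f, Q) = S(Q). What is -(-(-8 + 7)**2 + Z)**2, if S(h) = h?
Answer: -64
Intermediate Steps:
D(f, Q) = Q
Z = 9 (Z = -9*(4 - 5) = -9*(-1) = 9)
-(-(-8 + 7)**2 + Z)**2 = -(-(-8 + 7)**2 + 9)**2 = -(-1*(-1)**2 + 9)**2 = -(-1*1 + 9)**2 = -(-1 + 9)**2 = -1*8**2 = -1*64 = -64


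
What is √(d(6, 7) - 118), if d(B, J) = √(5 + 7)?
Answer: √(-118 + 2*√3) ≈ 10.702*I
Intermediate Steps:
d(B, J) = 2*√3 (d(B, J) = √12 = 2*√3)
√(d(6, 7) - 118) = √(2*√3 - 118) = √(-118 + 2*√3)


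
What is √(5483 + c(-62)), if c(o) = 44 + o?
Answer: √5465 ≈ 73.926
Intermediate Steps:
√(5483 + c(-62)) = √(5483 + (44 - 62)) = √(5483 - 18) = √5465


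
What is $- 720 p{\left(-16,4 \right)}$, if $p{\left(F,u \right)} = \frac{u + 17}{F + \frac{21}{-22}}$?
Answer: $\frac{332640}{373} \approx 891.8$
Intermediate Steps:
$p{\left(F,u \right)} = \frac{17 + u}{- \frac{21}{22} + F}$ ($p{\left(F,u \right)} = \frac{17 + u}{F + 21 \left(- \frac{1}{22}\right)} = \frac{17 + u}{F - \frac{21}{22}} = \frac{17 + u}{- \frac{21}{22} + F}$)
$- 720 p{\left(-16,4 \right)} = - 720 \frac{22 \left(17 + 4\right)}{-21 + 22 \left(-16\right)} = - 720 \cdot 22 \frac{1}{-21 - 352} \cdot 21 = - 720 \cdot 22 \frac{1}{-373} \cdot 21 = - 720 \cdot 22 \left(- \frac{1}{373}\right) 21 = \left(-720\right) \left(- \frac{462}{373}\right) = \frac{332640}{373}$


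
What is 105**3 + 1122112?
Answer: 2279737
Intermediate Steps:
105**3 + 1122112 = 1157625 + 1122112 = 2279737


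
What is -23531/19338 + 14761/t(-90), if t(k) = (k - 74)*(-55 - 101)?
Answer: -52761481/82457232 ≈ -0.63986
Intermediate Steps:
t(k) = 11544 - 156*k (t(k) = (-74 + k)*(-156) = 11544 - 156*k)
-23531/19338 + 14761/t(-90) = -23531/19338 + 14761/(11544 - 156*(-90)) = -23531*1/19338 + 14761/(11544 + 14040) = -23531/19338 + 14761/25584 = -52761481/82457232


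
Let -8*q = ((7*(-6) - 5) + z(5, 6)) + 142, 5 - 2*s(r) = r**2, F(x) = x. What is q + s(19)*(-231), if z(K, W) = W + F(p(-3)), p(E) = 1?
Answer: 164421/4 ≈ 41105.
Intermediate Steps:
z(K, W) = 1 + W (z(K, W) = W + 1 = 1 + W)
s(r) = 5/2 - r**2/2
q = -51/4 (q = -(((7*(-6) - 5) + (1 + 6)) + 142)/8 = -(((-42 - 5) + 7) + 142)/8 = -((-47 + 7) + 142)/8 = -(-40 + 142)/8 = -1/8*102 = -51/4 ≈ -12.750)
q + s(19)*(-231) = -51/4 + (5/2 - 1/2*19**2)*(-231) = -51/4 + (5/2 - 1/2*361)*(-231) = -51/4 + (5/2 - 361/2)*(-231) = -51/4 - 178*(-231) = -51/4 + 41118 = 164421/4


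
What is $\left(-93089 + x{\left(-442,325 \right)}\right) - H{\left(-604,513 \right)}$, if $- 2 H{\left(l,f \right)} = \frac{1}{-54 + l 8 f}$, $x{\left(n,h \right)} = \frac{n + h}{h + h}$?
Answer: $- \frac{2307559756271}{24788700} \approx -93089.0$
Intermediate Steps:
$x{\left(n,h \right)} = \frac{h + n}{2 h}$
$H{\left(l,f \right)} = - \frac{1}{2 \left(-54 + 8 f l\right)}$ ($H{\left(l,f \right)} = - \frac{1}{2 \left(-54 + l 8 f\right)} = - \frac{1}{2 \left(-54 + 8 l f\right)} = - \frac{1}{2 \left(-54 + 8 f l\right)}$)
$\left(-93089 + x{\left(-442,325 \right)}\right) - H{\left(-604,513 \right)} = \left(-93089 + \frac{325 - 442}{2 \cdot 325}\right) - - \frac{1}{-108 + 16 \cdot 513 \left(-604\right)} = \left(-93089 + \frac{1}{2} \cdot \frac{1}{325} \left(-117\right)\right) - - \frac{1}{-108 - 4957632} = \left(-93089 - \frac{9}{50}\right) - - \frac{1}{-4957740} = - \frac{4654459}{50} - \left(-1\right) \left(- \frac{1}{4957740}\right) = - \frac{4654459}{50} - \frac{1}{4957740} = - \frac{2307559756271}{24788700}$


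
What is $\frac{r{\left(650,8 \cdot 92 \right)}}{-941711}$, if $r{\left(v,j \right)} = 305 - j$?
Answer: $\frac{431}{941711} \approx 0.00045768$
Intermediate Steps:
$\frac{r{\left(650,8 \cdot 92 \right)}}{-941711} = \frac{305 - 8 \cdot 92}{-941711} = \left(305 - 736\right) \left(- \frac{1}{941711}\right) = \left(-431\right) \left(- \frac{1}{941711}\right) = \frac{431}{941711}$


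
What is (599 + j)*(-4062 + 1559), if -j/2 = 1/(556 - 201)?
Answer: -532245429/355 ≈ -1.4993e+6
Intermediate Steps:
j = -2/355 (j = -2/(556 - 201) = -2/355 ≈ -0.0056338)
(599 + j)*(-4062 + 1559) = (599 - 2/355)*(-4062 + 1559) = (212643/355)*(-2503) = -532245429/355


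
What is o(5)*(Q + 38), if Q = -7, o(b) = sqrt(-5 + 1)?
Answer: 62*I ≈ 62.0*I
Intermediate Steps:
o(b) = 2*I (o(b) = sqrt(-4) = 2*I)
o(5)*(Q + 38) = (2*I)*(-7 + 38) = (2*I)*31 = 62*I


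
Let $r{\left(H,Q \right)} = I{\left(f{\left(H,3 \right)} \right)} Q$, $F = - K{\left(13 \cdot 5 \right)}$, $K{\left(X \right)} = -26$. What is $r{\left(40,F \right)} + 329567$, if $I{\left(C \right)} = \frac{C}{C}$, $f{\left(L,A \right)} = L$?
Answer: $329593$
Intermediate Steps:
$F = 26$ ($F = \left(-1\right) \left(-26\right) = 26$)
$I{\left(C \right)} = 1$
$r{\left(H,Q \right)} = Q$ ($r{\left(H,Q \right)} = 1 Q = Q$)
$r{\left(40,F \right)} + 329567 = 26 + 329567 = 329593$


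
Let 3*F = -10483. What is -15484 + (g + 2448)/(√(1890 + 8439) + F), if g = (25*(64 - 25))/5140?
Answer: -158893779952897/10261339744 - 22650651*√10329/112874737184 ≈ -15485.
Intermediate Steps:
F = -10483/3 (F = (⅓)*(-10483) = -10483/3 ≈ -3494.3)
g = 195/1028 (g = (25*39)*(1/5140) = 975*(1/5140) = 195/1028 ≈ 0.18969)
-15484 + (g + 2448)/(√(1890 + 8439) + F) = -15484 + (195/1028 + 2448)/(√(1890 + 8439) - 10483/3) = -15484 + 2516739/(1028*(√10329 - 10483/3)) = -15484 + 2516739/(1028*(-10483/3 + √10329))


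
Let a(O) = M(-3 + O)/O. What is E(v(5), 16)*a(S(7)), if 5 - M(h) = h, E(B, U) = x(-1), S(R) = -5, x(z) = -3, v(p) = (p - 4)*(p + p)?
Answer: 39/5 ≈ 7.8000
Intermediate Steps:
v(p) = 2*p*(-4 + p) (v(p) = (-4 + p)*(2*p) = 2*p*(-4 + p))
E(B, U) = -3
M(h) = 5 - h
a(O) = (8 - O)/O (a(O) = (5 - (-3 + O))/O = (5 + (3 - O))/O = (8 - O)/O)
E(v(5), 16)*a(S(7)) = -3*(8 - 1*(-5))/(-5) = -(-3)*(8 + 5)/5 = -(-3)*13/5 = -3*(-13/5) = 39/5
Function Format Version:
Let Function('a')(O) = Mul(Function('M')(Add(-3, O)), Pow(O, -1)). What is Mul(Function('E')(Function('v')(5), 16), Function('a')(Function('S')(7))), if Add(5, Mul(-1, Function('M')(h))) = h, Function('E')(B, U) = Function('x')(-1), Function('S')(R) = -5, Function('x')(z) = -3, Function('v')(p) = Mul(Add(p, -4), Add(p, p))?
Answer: Rational(39, 5) ≈ 7.8000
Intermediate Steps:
Function('v')(p) = Mul(2, p, Add(-4, p)) (Function('v')(p) = Mul(Add(-4, p), Mul(2, p)) = Mul(2, p, Add(-4, p)))
Function('E')(B, U) = -3
Function('M')(h) = Add(5, Mul(-1, h))
Function('a')(O) = Mul(Pow(O, -1), Add(8, Mul(-1, O))) (Function('a')(O) = Mul(Add(5, Mul(-1, Add(-3, O))), Pow(O, -1)) = Mul(Add(5, Add(3, Mul(-1, O))), Pow(O, -1)) = Mul(Add(8, Mul(-1, O)), Pow(O, -1)) = Mul(Pow(O, -1), Add(8, Mul(-1, O))))
Mul(Function('E')(Function('v')(5), 16), Function('a')(Function('S')(7))) = Mul(-3, Mul(Pow(-5, -1), Add(8, Mul(-1, -5)))) = Mul(-3, Mul(Rational(-1, 5), Add(8, 5))) = Mul(-3, Mul(Rational(-1, 5), 13)) = Mul(-3, Rational(-13, 5)) = Rational(39, 5)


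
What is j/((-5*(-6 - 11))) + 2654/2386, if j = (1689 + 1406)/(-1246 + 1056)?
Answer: 3547743/3853390 ≈ 0.92068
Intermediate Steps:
j = -619/38 (j = 3095/(-190) = 3095*(-1/190) = -619/38 ≈ -16.289)
j/((-5*(-6 - 11))) + 2654/2386 = -619*(-1/(5*(-6 - 11)))/38 + 2654/2386 = -619/(38*((-5*(-17)))) + 2654*(1/2386) = -619/38/85 + 1327/1193 = -619/38*1/85 + 1327/1193 = -619/3230 + 1327/1193 = 3547743/3853390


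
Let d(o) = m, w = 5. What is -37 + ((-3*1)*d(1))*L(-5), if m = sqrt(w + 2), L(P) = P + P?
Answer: -37 + 30*sqrt(7) ≈ 42.373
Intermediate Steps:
L(P) = 2*P
m = sqrt(7) (m = sqrt(5 + 2) = sqrt(7) ≈ 2.6458)
d(o) = sqrt(7)
-37 + ((-3*1)*d(1))*L(-5) = -37 + ((-3*1)*sqrt(7))*(2*(-5)) = -37 - 3*sqrt(7)*(-10) = -37 + 30*sqrt(7)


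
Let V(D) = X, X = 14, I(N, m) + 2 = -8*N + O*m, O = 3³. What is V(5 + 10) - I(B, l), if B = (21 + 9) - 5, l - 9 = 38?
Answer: -1053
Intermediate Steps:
l = 47 (l = 9 + 38 = 47)
O = 27
B = 25 (B = 30 - 5 = 25)
I(N, m) = -2 - 8*N + 27*m (I(N, m) = -2 + (-8*N + 27*m) = -2 - 8*N + 27*m)
V(D) = 14
V(5 + 10) - I(B, l) = 14 - (-2 - 8*25 + 27*47) = 14 - (-2 - 200 + 1269) = 14 - 1*1067 = 14 - 1067 = -1053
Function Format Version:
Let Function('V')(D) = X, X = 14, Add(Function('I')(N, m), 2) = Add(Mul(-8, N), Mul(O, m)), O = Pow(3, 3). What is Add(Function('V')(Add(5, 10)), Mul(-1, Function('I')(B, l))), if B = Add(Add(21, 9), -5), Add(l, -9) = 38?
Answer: -1053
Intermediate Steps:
l = 47 (l = Add(9, 38) = 47)
O = 27
B = 25 (B = Add(30, -5) = 25)
Function('I')(N, m) = Add(-2, Mul(-8, N), Mul(27, m)) (Function('I')(N, m) = Add(-2, Add(Mul(-8, N), Mul(27, m))) = Add(-2, Mul(-8, N), Mul(27, m)))
Function('V')(D) = 14
Add(Function('V')(Add(5, 10)), Mul(-1, Function('I')(B, l))) = Add(14, Mul(-1, Add(-2, Mul(-8, 25), Mul(27, 47)))) = Add(14, Mul(-1, Add(-2, -200, 1269))) = Add(14, Mul(-1, 1067)) = Add(14, -1067) = -1053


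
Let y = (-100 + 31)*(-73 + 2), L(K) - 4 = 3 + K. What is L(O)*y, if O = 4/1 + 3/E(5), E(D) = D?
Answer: 284142/5 ≈ 56828.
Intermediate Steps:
O = 23/5 (O = 4/1 + 3/5 = 4*1 + 3*(1/5) = 4 + 3/5 = 23/5 ≈ 4.6000)
L(K) = 7 + K (L(K) = 4 + (3 + K) = 7 + K)
y = 4899 (y = -69*(-71) = 4899)
L(O)*y = (7 + 23/5)*4899 = (58/5)*4899 = 284142/5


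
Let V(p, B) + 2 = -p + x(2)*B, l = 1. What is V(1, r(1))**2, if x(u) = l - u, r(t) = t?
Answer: 16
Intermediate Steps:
x(u) = 1 - u
V(p, B) = -2 - B - p (V(p, B) = -2 + (-p + (1 - 1*2)*B) = -2 + (-p + (1 - 2)*B) = -2 + (-p - B) = -2 + (-B - p) = -2 - B - p)
V(1, r(1))**2 = (-2 - 1*1 - 1*1)**2 = (-2 - 1 - 1)**2 = (-4)**2 = 16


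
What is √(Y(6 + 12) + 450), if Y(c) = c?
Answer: 6*√13 ≈ 21.633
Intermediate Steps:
√(Y(6 + 12) + 450) = √((6 + 12) + 450) = √(18 + 450) = √468 = 6*√13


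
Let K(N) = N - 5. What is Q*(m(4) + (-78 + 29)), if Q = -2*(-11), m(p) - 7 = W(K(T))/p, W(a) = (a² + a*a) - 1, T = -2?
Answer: -781/2 ≈ -390.50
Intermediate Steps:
K(N) = -5 + N
W(a) = -1 + 2*a² (W(a) = (a² + a²) - 1 = 2*a² - 1 = -1 + 2*a²)
m(p) = 7 + 97/p (m(p) = 7 + (-1 + 2*(-5 - 2)²)/p = 7 + (-1 + 2*(-7)²)/p = 7 + (-1 + 2*49)/p = 7 + (-1 + 98)/p = 7 + 97/p)
Q = 22
Q*(m(4) + (-78 + 29)) = 22*((7 + 97/4) + (-78 + 29)) = 22*((7 + 97*(¼)) - 49) = 22*((7 + 97/4) - 49) = 22*(125/4 - 49) = 22*(-71/4) = -781/2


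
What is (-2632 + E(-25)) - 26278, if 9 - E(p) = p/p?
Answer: -28902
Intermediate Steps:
E(p) = 8 (E(p) = 9 - p/p = 9 - 1*1 = 9 - 1 = 8)
(-2632 + E(-25)) - 26278 = (-2632 + 8) - 26278 = -2624 - 26278 = -28902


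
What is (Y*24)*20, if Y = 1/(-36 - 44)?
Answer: -6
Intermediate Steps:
Y = -1/80 (Y = 1/(-80) = -1/80 ≈ -0.012500)
(Y*24)*20 = -1/80*24*20 = -3/10*20 = -6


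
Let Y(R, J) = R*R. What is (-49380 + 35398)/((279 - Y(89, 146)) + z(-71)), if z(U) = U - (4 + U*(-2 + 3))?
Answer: 6991/3823 ≈ 1.8287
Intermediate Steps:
z(U) = -4 (z(U) = U - (4 + U*1) = U - (4 + U) = U + (-4 - U) = -4)
Y(R, J) = R**2
(-49380 + 35398)/((279 - Y(89, 146)) + z(-71)) = (-49380 + 35398)/((279 - 1*89**2) - 4) = -13982/((279 - 1*7921) - 4) = -13982/((279 - 7921) - 4) = -13982/(-7642 - 4) = -13982/(-7646) = -13982*(-1/7646) = 6991/3823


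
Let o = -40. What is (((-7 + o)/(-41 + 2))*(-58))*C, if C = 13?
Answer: -2726/3 ≈ -908.67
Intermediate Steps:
(((-7 + o)/(-41 + 2))*(-58))*C = (((-7 - 40)/(-41 + 2))*(-58))*13 = (-47/(-39)*(-58))*13 = (-47*(-1/39)*(-58))*13 = ((47/39)*(-58))*13 = -2726/39*13 = -2726/3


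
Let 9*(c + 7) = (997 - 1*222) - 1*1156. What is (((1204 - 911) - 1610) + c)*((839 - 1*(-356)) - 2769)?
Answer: 6451826/3 ≈ 2.1506e+6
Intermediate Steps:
c = -148/3 (c = -7 + ((997 - 1*222) - 1*1156)/9 = -7 + ((997 - 222) - 1156)/9 = -7 + (775 - 1156)/9 = -7 + (⅑)*(-381) = -7 - 127/3 = -148/3 ≈ -49.333)
(((1204 - 911) - 1610) + c)*((839 - 1*(-356)) - 2769) = (((1204 - 911) - 1610) - 148/3)*((839 - 1*(-356)) - 2769) = ((293 - 1610) - 148/3)*((839 + 356) - 2769) = (-1317 - 148/3)*(1195 - 2769) = -4099/3*(-1574) = 6451826/3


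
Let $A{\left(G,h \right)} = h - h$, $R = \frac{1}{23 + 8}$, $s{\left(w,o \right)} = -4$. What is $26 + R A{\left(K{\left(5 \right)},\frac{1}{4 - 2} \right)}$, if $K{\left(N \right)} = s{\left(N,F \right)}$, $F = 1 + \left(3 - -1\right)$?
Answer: $26$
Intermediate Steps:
$F = 5$ ($F = 1 + \left(3 + 1\right) = 1 + 4 = 5$)
$K{\left(N \right)} = -4$
$R = \frac{1}{31} \approx 0.032258$
$A{\left(G,h \right)} = 0$
$26 + R A{\left(K{\left(5 \right)},\frac{1}{4 - 2} \right)} = 26 + \frac{1}{31} \cdot 0 = 26 + 0 = 26$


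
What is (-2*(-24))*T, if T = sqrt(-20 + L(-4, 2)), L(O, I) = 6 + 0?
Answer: 48*I*sqrt(14) ≈ 179.6*I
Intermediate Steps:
L(O, I) = 6
T = I*sqrt(14) (T = sqrt(-20 + 6) = sqrt(-14) = I*sqrt(14) ≈ 3.7417*I)
(-2*(-24))*T = (-2*(-24))*(I*sqrt(14)) = 48*(I*sqrt(14)) = 48*I*sqrt(14)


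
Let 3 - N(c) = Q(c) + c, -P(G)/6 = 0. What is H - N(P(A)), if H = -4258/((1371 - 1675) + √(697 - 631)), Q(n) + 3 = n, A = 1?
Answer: 370166/46175 + 2129*√66/46175 ≈ 8.3912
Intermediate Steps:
P(G) = 0 (P(G) = -6*0 = 0)
Q(n) = -3 + n
N(c) = 6 - 2*c (N(c) = 3 - ((-3 + c) + c) = 3 - (-3 + 2*c) = 3 + (3 - 2*c) = 6 - 2*c)
H = -4258/(-304 + √66) ≈ 14.391
H - N(P(A)) = (647216/46175 + 2129*√66/46175) - (6 - 2*0) = (647216/46175 + 2129*√66/46175) - (6 + 0) = (647216/46175 + 2129*√66/46175) - 1*6 = (647216/46175 + 2129*√66/46175) - 6 = 370166/46175 + 2129*√66/46175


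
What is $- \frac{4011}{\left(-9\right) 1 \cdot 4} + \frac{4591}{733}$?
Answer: $\frac{1035113}{8796} \approx 117.68$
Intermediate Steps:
$- \frac{4011}{\left(-9\right) 1 \cdot 4} + \frac{4591}{733} = - \frac{4011}{\left(-9\right) 4} + 4591 \cdot \frac{1}{733} = - \frac{4011}{-36} + \frac{4591}{733} = \left(-4011\right) \left(- \frac{1}{36}\right) + \frac{4591}{733} = \frac{1337}{12} + \frac{4591}{733} = \frac{1035113}{8796}$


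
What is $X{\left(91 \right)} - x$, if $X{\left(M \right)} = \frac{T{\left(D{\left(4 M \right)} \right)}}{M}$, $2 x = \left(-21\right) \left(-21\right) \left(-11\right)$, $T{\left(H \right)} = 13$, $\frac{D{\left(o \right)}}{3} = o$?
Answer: $\frac{33959}{14} \approx 2425.6$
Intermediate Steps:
$D{\left(o \right)} = 3 o$
$x = - \frac{4851}{2}$ ($x = \frac{\left(-21\right) \left(-21\right) \left(-11\right)}{2} = \frac{441 \left(-11\right)}{2} = \frac{1}{2} \left(-4851\right) = - \frac{4851}{2} \approx -2425.5$)
$X{\left(M \right)} = \frac{13}{M}$
$X{\left(91 \right)} - x = \frac{13}{91} - - \frac{4851}{2} = 13 \cdot \frac{1}{91} + \frac{4851}{2} = \frac{1}{7} + \frac{4851}{2} = \frac{33959}{14}$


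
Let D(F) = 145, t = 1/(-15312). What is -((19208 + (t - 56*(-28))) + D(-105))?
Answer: -320342351/15312 ≈ -20921.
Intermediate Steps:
t = -1/15312 ≈ -6.5308e-5
-((19208 + (t - 56*(-28))) + D(-105)) = -((19208 + (-1/15312 - 56*(-28))) + 145) = -((19208 + (-1/15312 - 1*(-1568))) + 145) = -((19208 + (-1/15312 + 1568)) + 145) = -((19208 + 24009215/15312) + 145) = -(318122111/15312 + 145) = -1*320342351/15312 = -320342351/15312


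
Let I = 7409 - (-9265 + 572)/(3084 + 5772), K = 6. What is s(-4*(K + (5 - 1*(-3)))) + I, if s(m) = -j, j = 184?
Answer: 63993293/8856 ≈ 7226.0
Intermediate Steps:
I = 65622797/8856 (I = 7409 - (-8693)/8856 = 7409 - 1*(-8693/8856) = 7409 + 8693/8856 = 65622797/8856 ≈ 7410.0)
s(m) = -184 (s(m) = -1*184 = -184)
s(-4*(K + (5 - 1*(-3)))) + I = -184 + 65622797/8856 = 63993293/8856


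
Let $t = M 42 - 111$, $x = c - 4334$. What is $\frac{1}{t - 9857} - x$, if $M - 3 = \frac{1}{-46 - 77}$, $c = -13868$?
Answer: $\frac{7345162231}{403536} \approx 18202.0$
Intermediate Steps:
$x = -18202$ ($x = -13868 - 4334 = -18202$)
$M = \frac{368}{123}$ ($M = 3 + \frac{1}{-46 - 77} = 3 + \frac{1}{-123} = 3 - \frac{1}{123} = \frac{368}{123} \approx 2.9919$)
$t = \frac{601}{41}$ ($t = \frac{368}{123} \cdot 42 - 111 = \frac{5152}{41} - 111 = \frac{601}{41} \approx 14.659$)
$\frac{1}{t - 9857} - x = \frac{1}{\frac{601}{41} - 9857} - -18202 = \frac{1}{- \frac{403536}{41}} + 18202 = - \frac{41}{403536} + 18202 = \frac{7345162231}{403536}$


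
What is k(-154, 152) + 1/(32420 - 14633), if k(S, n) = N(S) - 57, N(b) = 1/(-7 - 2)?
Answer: -3047503/53361 ≈ -57.111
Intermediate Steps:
N(b) = -1/9 (N(b) = 1/(-9) = -1/9)
k(S, n) = -514/9 (k(S, n) = -1/9 - 57 = -514/9)
k(-154, 152) + 1/(32420 - 14633) = -514/9 + 1/(32420 - 14633) = -514/9 + 1/17787 = -3047503/53361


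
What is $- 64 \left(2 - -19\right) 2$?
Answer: $-2688$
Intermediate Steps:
$- 64 \left(2 - -19\right) 2 = - 64 \left(2 + 19\right) 2 = \left(-64\right) 21 \cdot 2 = \left(-1344\right) 2 = -2688$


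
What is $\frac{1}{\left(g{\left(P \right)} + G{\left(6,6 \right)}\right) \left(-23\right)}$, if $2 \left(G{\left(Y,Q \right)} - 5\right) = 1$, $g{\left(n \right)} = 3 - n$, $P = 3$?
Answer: $- \frac{2}{253} \approx -0.0079051$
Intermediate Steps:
$G{\left(Y,Q \right)} = \frac{11}{2}$ ($G{\left(Y,Q \right)} = 5 + \frac{1}{2} \cdot 1 = 5 + \frac{1}{2} = \frac{11}{2}$)
$\frac{1}{\left(g{\left(P \right)} + G{\left(6,6 \right)}\right) \left(-23\right)} = \frac{1}{\left(\left(3 - 3\right) + \frac{11}{2}\right) \left(-23\right)} = \frac{1}{\left(0 + \frac{11}{2}\right) \left(-23\right)} = \frac{1}{\frac{11}{2} \left(-23\right)} = \frac{1}{- \frac{253}{2}} = - \frac{2}{253}$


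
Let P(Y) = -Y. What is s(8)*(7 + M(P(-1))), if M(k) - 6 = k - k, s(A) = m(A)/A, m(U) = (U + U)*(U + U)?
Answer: 416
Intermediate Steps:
m(U) = 4*U² (m(U) = (2*U)*(2*U) = 4*U²)
s(A) = 4*A (s(A) = (4*A²)/A = 4*A)
M(k) = 6 (M(k) = 6 + (k - k) = 6 + 0 = 6)
s(8)*(7 + M(P(-1))) = (4*8)*(7 + 6) = 32*13 = 416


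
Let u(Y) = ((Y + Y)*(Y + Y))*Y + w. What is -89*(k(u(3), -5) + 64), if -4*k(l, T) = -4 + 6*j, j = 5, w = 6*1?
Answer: -10235/2 ≈ -5117.5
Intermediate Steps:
w = 6
u(Y) = 6 + 4*Y³ (u(Y) = ((Y + Y)*(Y + Y))*Y + 6 = ((2*Y)*(2*Y))*Y + 6 = (4*Y²)*Y + 6 = 4*Y³ + 6 = 6 + 4*Y³)
k(l, T) = -13/2 (k(l, T) = -(-4 + 6*5)/4 = -(-4 + 30)/4 = -¼*26 = -13/2)
-89*(k(u(3), -5) + 64) = -89*(-13/2 + 64) = -89*115/2 = -10235/2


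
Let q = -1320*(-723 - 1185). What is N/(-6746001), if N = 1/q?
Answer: -1/16990208278560 ≈ -5.8857e-14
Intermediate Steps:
q = 2518560 (q = -1320*(-1908) = 2518560)
N = 1/2518560 ≈ 3.9705e-7
N/(-6746001) = (1/2518560)/(-6746001) = (1/2518560)*(-1/6746001) = -1/16990208278560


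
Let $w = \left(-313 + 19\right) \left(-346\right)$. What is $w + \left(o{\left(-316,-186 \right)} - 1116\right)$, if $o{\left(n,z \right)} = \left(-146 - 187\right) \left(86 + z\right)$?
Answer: $133908$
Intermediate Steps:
$o{\left(n,z \right)} = -28638 - 333 z$ ($o{\left(n,z \right)} = - 333 \left(86 + z\right) = -28638 - 333 z$)
$w = 101724$ ($w = \left(-294\right) \left(-346\right) = 101724$)
$w + \left(o{\left(-316,-186 \right)} - 1116\right) = 101724 - -32184 = 101724 + \left(\left(-28638 + 61938\right) - 1116\right) = 101724 + \left(33300 - 1116\right) = 101724 + 32184 = 133908$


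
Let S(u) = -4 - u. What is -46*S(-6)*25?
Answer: -2300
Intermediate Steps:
-46*S(-6)*25 = -46*(-4 - 1*(-6))*25 = -46*(-4 + 6)*25 = -46*2*25 = -92*25 = -2300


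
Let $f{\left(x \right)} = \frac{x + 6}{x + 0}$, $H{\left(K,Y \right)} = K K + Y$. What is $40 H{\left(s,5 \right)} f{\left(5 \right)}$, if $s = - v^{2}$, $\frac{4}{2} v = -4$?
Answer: $1848$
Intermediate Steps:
$v = -2$ ($v = \frac{1}{2} \left(-4\right) = -2$)
$s = -4$ ($s = - \left(-2\right)^{2} = \left(-1\right) 4 = -4$)
$H{\left(K,Y \right)} = Y + K^{2}$ ($H{\left(K,Y \right)} = K^{2} + Y = Y + K^{2}$)
$f{\left(x \right)} = \frac{6 + x}{x}$
$40 H{\left(s,5 \right)} f{\left(5 \right)} = 40 \left(5 + \left(-4\right)^{2}\right) \frac{6 + 5}{5} = 40 \left(5 + 16\right) \frac{1}{5} \cdot 11 = 40 \cdot 21 \cdot \frac{11}{5} = 840 \cdot \frac{11}{5} = 1848$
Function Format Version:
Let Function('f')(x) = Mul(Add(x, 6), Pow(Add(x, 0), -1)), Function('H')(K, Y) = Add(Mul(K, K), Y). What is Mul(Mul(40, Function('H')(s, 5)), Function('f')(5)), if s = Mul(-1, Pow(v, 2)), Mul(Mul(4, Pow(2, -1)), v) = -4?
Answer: 1848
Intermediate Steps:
v = -2 (v = Mul(Rational(1, 2), -4) = -2)
s = -4 (s = Mul(-1, Pow(-2, 2)) = Mul(-1, 4) = -4)
Function('H')(K, Y) = Add(Y, Pow(K, 2)) (Function('H')(K, Y) = Add(Pow(K, 2), Y) = Add(Y, Pow(K, 2)))
Function('f')(x) = Mul(Pow(x, -1), Add(6, x)) (Function('f')(x) = Mul(Add(6, x), Pow(x, -1)) = Mul(Pow(x, -1), Add(6, x)))
Mul(Mul(40, Function('H')(s, 5)), Function('f')(5)) = Mul(Mul(40, Add(5, Pow(-4, 2))), Mul(Pow(5, -1), Add(6, 5))) = Mul(Mul(40, Add(5, 16)), Mul(Rational(1, 5), 11)) = Mul(Mul(40, 21), Rational(11, 5)) = Mul(840, Rational(11, 5)) = 1848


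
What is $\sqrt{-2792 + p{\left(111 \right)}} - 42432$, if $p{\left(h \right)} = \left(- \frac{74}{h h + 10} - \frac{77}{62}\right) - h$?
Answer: $-42432 + \frac{i \sqrt{1697515169596202}}{764522} \approx -42432.0 + 53.891 i$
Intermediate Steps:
$p{\left(h \right)} = - \frac{77}{62} - h - \frac{74}{10 + h^{2}}$ ($p{\left(h \right)} = \left(- \frac{74}{h^{2} + 10} - \frac{77}{62}\right) - h = \left(- \frac{74}{10 + h^{2}} - \frac{77}{62}\right) - h = \left(- \frac{77}{62} - \frac{74}{10 + h^{2}}\right) - h = - \frac{77}{62} - h - \frac{74}{10 + h^{2}}$)
$\sqrt{-2792 + p{\left(111 \right)}} - 42432 = \sqrt{-2792 + \frac{-5358 - 68820 - 77 \cdot 111^{2} - 62 \cdot 111^{3}}{62 \left(10 + 111^{2}\right)}} - 42432 = \sqrt{-2792 + \frac{-5358 - 68820 - 948717 - 84793122}{62 \left(10 + 12321\right)}} - 42432 = \sqrt{-2792 + \frac{-5358 - 68820 - 948717 - 84793122}{62 \cdot 12331}} - 42432 = \sqrt{-2792 + \frac{1}{62} \cdot \frac{1}{12331} \left(-85816017\right)} - 42432 = \sqrt{-2792 - \frac{85816017}{764522}} - 42432 = \sqrt{- \frac{2220361441}{764522}} - 42432 = \frac{i \sqrt{1697515169596202}}{764522} - 42432 = -42432 + \frac{i \sqrt{1697515169596202}}{764522}$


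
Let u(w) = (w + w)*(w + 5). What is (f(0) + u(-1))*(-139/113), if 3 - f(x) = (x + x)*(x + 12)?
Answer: 695/113 ≈ 6.1504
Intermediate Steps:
f(x) = 3 - 2*x*(12 + x) (f(x) = 3 - (x + x)*(x + 12) = 3 - 2*x*(12 + x))
u(w) = 2*w*(5 + w) (u(w) = (2*w)*(5 + w) = 2*w*(5 + w))
(f(0) + u(-1))*(-139/113) = ((3 - 24*0 - 2*0**2) + 2*(-1)*(5 - 1))*(-139/113) = ((3 + 0 - 2*0) + 2*(-1)*4)*(-139*1/113) = ((3 + 0 + 0) - 8)*(-139/113) = (3 - 8)*(-139/113) = -5*(-139/113) = 695/113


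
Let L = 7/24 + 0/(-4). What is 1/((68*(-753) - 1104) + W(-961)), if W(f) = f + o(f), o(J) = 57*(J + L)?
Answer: -8/864235 ≈ -9.2567e-6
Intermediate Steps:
L = 7/24 (L = 7*(1/24) + 0*(-1/4) = 7/24 + 0 = 7/24 ≈ 0.29167)
o(J) = 133/8 + 57*J (o(J) = 57*(J + 7/24) = 57*(7/24 + J) = 133/8 + 57*J)
W(f) = 133/8 + 58*f (W(f) = f + (133/8 + 57*f) = 133/8 + 58*f)
1/((68*(-753) - 1104) + W(-961)) = 1/((68*(-753) - 1104) + (133/8 + 58*(-961))) = 1/((-51204 - 1104) + (133/8 - 55738)) = 1/(-52308 - 445771/8) = 1/(-864235/8) = -8/864235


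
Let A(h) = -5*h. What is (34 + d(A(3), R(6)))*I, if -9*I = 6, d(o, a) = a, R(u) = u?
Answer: -80/3 ≈ -26.667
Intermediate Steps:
I = -⅔ (I = -⅑*6 = -⅔ ≈ -0.66667)
(34 + d(A(3), R(6)))*I = (34 + 6)*(-⅔) = 40*(-⅔) = -80/3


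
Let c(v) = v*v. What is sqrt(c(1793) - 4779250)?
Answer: I*sqrt(1564401) ≈ 1250.8*I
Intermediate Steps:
c(v) = v**2
sqrt(c(1793) - 4779250) = sqrt(1793**2 - 4779250) = sqrt(3214849 - 4779250) = sqrt(-1564401) = I*sqrt(1564401)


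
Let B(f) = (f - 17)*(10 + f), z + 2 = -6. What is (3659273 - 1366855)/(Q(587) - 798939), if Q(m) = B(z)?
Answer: -2292418/798989 ≈ -2.8691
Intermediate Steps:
z = -8 (z = -2 - 6 = -8)
B(f) = (-17 + f)*(10 + f)
Q(m) = -50 (Q(m) = -170 + (-8)² - 7*(-8) = -170 + 64 + 56 = -50)
(3659273 - 1366855)/(Q(587) - 798939) = (3659273 - 1366855)/(-50 - 798939) = 2292418/(-798989) = 2292418*(-1/798989) = -2292418/798989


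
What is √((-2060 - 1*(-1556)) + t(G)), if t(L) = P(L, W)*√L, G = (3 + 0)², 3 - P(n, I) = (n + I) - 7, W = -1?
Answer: I*√498 ≈ 22.316*I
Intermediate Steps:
P(n, I) = 10 - I - n (P(n, I) = 3 - ((n + I) - 7) = 3 - ((I + n) - 7) = 3 - (-7 + I + n) = 3 + (7 - I - n) = 10 - I - n)
G = 9 (G = 3² = 9)
t(L) = √L*(11 - L) (t(L) = (10 - 1*(-1) - L)*√L = (10 + 1 - L)*√L = (11 - L)*√L = √L*(11 - L))
√((-2060 - 1*(-1556)) + t(G)) = √((-2060 - 1*(-1556)) + √9*(11 - 1*9)) = √((-2060 + 1556) + 3*(11 - 9)) = √(-504 + 3*2) = √(-504 + 6) = √(-498) = I*√498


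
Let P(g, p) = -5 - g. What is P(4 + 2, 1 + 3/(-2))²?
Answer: 121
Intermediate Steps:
P(4 + 2, 1 + 3/(-2))² = (-5 - (4 + 2))² = (-5 - 1*6)² = (-5 - 6)² = (-11)² = 121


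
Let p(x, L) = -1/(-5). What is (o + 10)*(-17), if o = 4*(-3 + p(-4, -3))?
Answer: 102/5 ≈ 20.400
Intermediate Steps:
p(x, L) = ⅕ (p(x, L) = -1*(-⅕) = ⅕)
o = -56/5 (o = 4*(-3 + ⅕) = 4*(-14/5) = -56/5 ≈ -11.200)
(o + 10)*(-17) = (-56/5 + 10)*(-17) = -6/5*(-17) = 102/5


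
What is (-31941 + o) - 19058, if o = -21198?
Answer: -72197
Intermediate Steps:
(-31941 + o) - 19058 = (-31941 - 21198) - 19058 = -53139 - 19058 = -72197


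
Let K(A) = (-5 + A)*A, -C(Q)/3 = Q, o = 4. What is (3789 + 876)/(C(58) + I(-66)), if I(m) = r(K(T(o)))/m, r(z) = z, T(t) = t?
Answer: -30789/1148 ≈ -26.820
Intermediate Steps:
C(Q) = -3*Q
K(A) = A*(-5 + A)
I(m) = -4/m (I(m) = (4*(-5 + 4))/m = (4*(-1))/m = -4/m)
(3789 + 876)/(C(58) + I(-66)) = (3789 + 876)/(-3*58 - 4/(-66)) = 4665/(-174 - 4*(-1/66)) = 4665/(-174 + 2/33) = 4665/(-5740/33) = 4665*(-33/5740) = -30789/1148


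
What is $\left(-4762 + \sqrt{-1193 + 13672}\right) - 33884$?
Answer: $-38646 + \sqrt{12479} \approx -38534.0$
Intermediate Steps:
$\left(-4762 + \sqrt{-1193 + 13672}\right) - 33884 = \left(-4762 + \sqrt{12479}\right) - 33884 = -38646 + \sqrt{12479}$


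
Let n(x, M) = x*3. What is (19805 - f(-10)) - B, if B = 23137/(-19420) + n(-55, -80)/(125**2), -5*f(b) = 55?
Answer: 240531288797/12137500 ≈ 19817.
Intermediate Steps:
f(b) = -11 (f(b) = -1/5*55 = -11)
n(x, M) = 3*x
B = -14588797/12137500 (B = 23137/(-19420) + (3*(-55))/(125**2) = 23137*(-1/19420) - 165/15625 = -23137/19420 - 165*1/15625 = -23137/19420 - 33/3125 = -14588797/12137500 ≈ -1.2020)
(19805 - f(-10)) - B = (19805 - 1*(-11)) - 1*(-14588797/12137500) = (19805 + 11) + 14588797/12137500 = 19816 + 14588797/12137500 = 240531288797/12137500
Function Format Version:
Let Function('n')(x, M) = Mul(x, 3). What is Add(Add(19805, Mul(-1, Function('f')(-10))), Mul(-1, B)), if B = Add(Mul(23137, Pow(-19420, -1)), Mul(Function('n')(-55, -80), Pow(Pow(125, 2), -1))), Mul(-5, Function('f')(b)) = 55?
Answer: Rational(240531288797, 12137500) ≈ 19817.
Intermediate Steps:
Function('f')(b) = -11 (Function('f')(b) = Mul(Rational(-1, 5), 55) = -11)
Function('n')(x, M) = Mul(3, x)
B = Rational(-14588797, 12137500) (B = Add(Mul(23137, Pow(-19420, -1)), Mul(Mul(3, -55), Pow(Pow(125, 2), -1))) = Add(Mul(23137, Rational(-1, 19420)), Mul(-165, Pow(15625, -1))) = Add(Rational(-23137, 19420), Mul(-165, Rational(1, 15625))) = Add(Rational(-23137, 19420), Rational(-33, 3125)) = Rational(-14588797, 12137500) ≈ -1.2020)
Add(Add(19805, Mul(-1, Function('f')(-10))), Mul(-1, B)) = Add(Add(19805, Mul(-1, -11)), Mul(-1, Rational(-14588797, 12137500))) = Add(Add(19805, 11), Rational(14588797, 12137500)) = Add(19816, Rational(14588797, 12137500)) = Rational(240531288797, 12137500)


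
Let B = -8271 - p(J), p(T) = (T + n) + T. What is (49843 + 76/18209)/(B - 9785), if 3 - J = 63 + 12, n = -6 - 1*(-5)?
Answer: -907591263/326141399 ≈ -2.7828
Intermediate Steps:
n = -1 (n = -6 + 5 = -1)
J = -72 (J = 3 - (63 + 12) = 3 - 1*75 = 3 - 75 = -72)
p(T) = -1 + 2*T (p(T) = (T - 1) + T = (-1 + T) + T = -1 + 2*T)
B = -8126 (B = -8271 - (-1 + 2*(-72)) = -8271 - (-1 - 144) = -8271 - 1*(-145) = -8271 + 145 = -8126)
(49843 + 76/18209)/(B - 9785) = (49843 + 76/18209)/(-8126 - 9785) = (49843 + 76*(1/18209))/(-17911) = (49843 + 76/18209)*(-1/17911) = (907591263/18209)*(-1/17911) = -907591263/326141399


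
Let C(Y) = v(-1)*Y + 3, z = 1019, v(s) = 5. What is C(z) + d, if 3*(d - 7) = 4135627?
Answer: 4150942/3 ≈ 1.3836e+6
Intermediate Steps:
d = 4135648/3 (d = 7 + (⅓)*4135627 = 7 + 4135627/3 = 4135648/3 ≈ 1.3786e+6)
C(Y) = 3 + 5*Y (C(Y) = 5*Y + 3 = 3 + 5*Y)
C(z) + d = (3 + 5*1019) + 4135648/3 = (3 + 5095) + 4135648/3 = 5098 + 4135648/3 = 4150942/3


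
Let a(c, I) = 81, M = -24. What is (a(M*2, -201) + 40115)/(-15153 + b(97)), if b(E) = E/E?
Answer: -10049/3788 ≈ -2.6529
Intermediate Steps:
b(E) = 1
(a(M*2, -201) + 40115)/(-15153 + b(97)) = (81 + 40115)/(-15153 + 1) = 40196/(-15152) = 40196*(-1/15152) = -10049/3788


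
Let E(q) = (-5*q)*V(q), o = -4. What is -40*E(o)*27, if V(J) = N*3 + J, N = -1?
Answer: 151200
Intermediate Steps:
V(J) = -3 + J (V(J) = -1*3 + J = -3 + J)
E(q) = -5*q*(-3 + q) (E(q) = (-5*q)*(-3 + q) = -5*q*(-3 + q))
-40*E(o)*27 = -200*(-4)*(3 - 1*(-4))*27 = -200*(-4)*(3 + 4)*27 = -200*(-4)*7*27 = -40*(-140)*27 = 5600*27 = 151200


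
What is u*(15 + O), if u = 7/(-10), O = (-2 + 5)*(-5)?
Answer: 0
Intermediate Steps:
O = -15 (O = 3*(-5) = -15)
u = -7/10 (u = 7*(-⅒) = -7/10 ≈ -0.70000)
u*(15 + O) = -7*(15 - 15)/10 = -7/10*0 = 0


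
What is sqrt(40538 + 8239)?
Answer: sqrt(48777) ≈ 220.86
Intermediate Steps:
sqrt(40538 + 8239) = sqrt(48777)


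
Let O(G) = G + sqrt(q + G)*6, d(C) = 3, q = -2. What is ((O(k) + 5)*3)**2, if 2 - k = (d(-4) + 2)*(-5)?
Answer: 34596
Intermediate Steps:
k = 27 (k = 2 - (3 + 2)*(-5) = 2 - 5*(-5) = 2 - 1*(-25) = 2 + 25 = 27)
O(G) = G + 6*sqrt(-2 + G) (O(G) = G + sqrt(-2 + G)*6 = G + 6*sqrt(-2 + G))
((O(k) + 5)*3)**2 = (((27 + 6*sqrt(-2 + 27)) + 5)*3)**2 = (((27 + 6*sqrt(25)) + 5)*3)**2 = (((27 + 6*5) + 5)*3)**2 = (((27 + 30) + 5)*3)**2 = ((57 + 5)*3)**2 = (62*3)**2 = 186**2 = 34596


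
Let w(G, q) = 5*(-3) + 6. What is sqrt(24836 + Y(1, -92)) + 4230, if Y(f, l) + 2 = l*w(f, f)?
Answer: 4230 + sqrt(25662) ≈ 4390.2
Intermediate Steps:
w(G, q) = -9 (w(G, q) = -15 + 6 = -9)
Y(f, l) = -2 - 9*l (Y(f, l) = -2 + l*(-9) = -2 - 9*l)
sqrt(24836 + Y(1, -92)) + 4230 = sqrt(24836 + (-2 - 9*(-92))) + 4230 = sqrt(24836 + (-2 + 828)) + 4230 = sqrt(24836 + 826) + 4230 = sqrt(25662) + 4230 = 4230 + sqrt(25662)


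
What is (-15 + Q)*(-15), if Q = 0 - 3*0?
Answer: 225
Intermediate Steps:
Q = 0 (Q = 0 + 0 = 0)
(-15 + Q)*(-15) = (-15 + 0)*(-15) = -15*(-15) = 225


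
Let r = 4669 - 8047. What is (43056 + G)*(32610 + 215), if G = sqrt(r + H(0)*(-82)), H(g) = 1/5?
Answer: 1413313200 + 13130*I*sqrt(21215) ≈ 1.4133e+9 + 1.9124e+6*I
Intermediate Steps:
H(g) = 1/5
r = -3378
G = 2*I*sqrt(21215)/5 (G = sqrt(-3378 + (1/5)*(-82)) = sqrt(-3378 - 82/5) = sqrt(-16972/5) = 2*I*sqrt(21215)/5 ≈ 58.261*I)
(43056 + G)*(32610 + 215) = (43056 + 2*I*sqrt(21215)/5)*(32610 + 215) = (43056 + 2*I*sqrt(21215)/5)*32825 = 1413313200 + 13130*I*sqrt(21215)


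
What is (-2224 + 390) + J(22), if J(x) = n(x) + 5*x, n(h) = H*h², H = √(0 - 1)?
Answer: -1724 + 484*I ≈ -1724.0 + 484.0*I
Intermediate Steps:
H = I (H = √(-1) = I ≈ 1.0*I)
n(h) = I*h²
J(x) = 5*x + I*x² (J(x) = I*x² + 5*x = 5*x + I*x²)
(-2224 + 390) + J(22) = (-2224 + 390) + 22*(5 + I*22) = -1834 + 22*(5 + 22*I) = -1834 + (110 + 484*I) = -1724 + 484*I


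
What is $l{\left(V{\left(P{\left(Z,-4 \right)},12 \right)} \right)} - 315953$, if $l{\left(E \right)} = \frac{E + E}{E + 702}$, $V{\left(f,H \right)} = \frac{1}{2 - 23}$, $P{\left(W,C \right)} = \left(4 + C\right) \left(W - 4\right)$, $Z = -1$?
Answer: $- \frac{4657463175}{14741} \approx -3.1595 \cdot 10^{5}$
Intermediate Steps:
$P{\left(W,C \right)} = \left(-4 + W\right) \left(4 + C\right)$ ($P{\left(W,C \right)} = \left(4 + C\right) \left(-4 + W\right) = \left(-4 + W\right) \left(4 + C\right)$)
$V{\left(f,H \right)} = - \frac{1}{21}$ ($V{\left(f,H \right)} = \frac{1}{-21} = - \frac{1}{21}$)
$l{\left(E \right)} = \frac{2 E}{702 + E}$
$l{\left(V{\left(P{\left(Z,-4 \right)},12 \right)} \right)} - 315953 = 2 \left(- \frac{1}{21}\right) \frac{1}{702 - \frac{1}{21}} - 315953 = 2 \left(- \frac{1}{21}\right) \frac{1}{\frac{14741}{21}} - 315953 = 2 \left(- \frac{1}{21}\right) \frac{21}{14741} - 315953 = - \frac{2}{14741} - 315953 = - \frac{4657463175}{14741}$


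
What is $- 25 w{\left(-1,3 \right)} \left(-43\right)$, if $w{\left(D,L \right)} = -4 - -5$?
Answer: $1075$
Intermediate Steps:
$w{\left(D,L \right)} = 1$ ($w{\left(D,L \right)} = -4 + 5 = 1$)
$- 25 w{\left(-1,3 \right)} \left(-43\right) = \left(-25\right) 1 \left(-43\right) = \left(-25\right) \left(-43\right) = 1075$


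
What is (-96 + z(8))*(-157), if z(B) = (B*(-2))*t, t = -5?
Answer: 2512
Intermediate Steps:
z(B) = 10*B (z(B) = (B*(-2))*(-5) = -2*B*(-5) = 10*B)
(-96 + z(8))*(-157) = (-96 + 10*8)*(-157) = (-96 + 80)*(-157) = -16*(-157) = 2512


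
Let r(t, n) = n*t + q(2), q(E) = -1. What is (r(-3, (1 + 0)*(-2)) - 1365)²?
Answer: 1849600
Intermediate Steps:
r(t, n) = -1 + n*t (r(t, n) = n*t - 1 = -1 + n*t)
(r(-3, (1 + 0)*(-2)) - 1365)² = ((-1 + ((1 + 0)*(-2))*(-3)) - 1365)² = ((-1 + (1*(-2))*(-3)) - 1365)² = ((-1 - 2*(-3)) - 1365)² = ((-1 + 6) - 1365)² = (5 - 1365)² = (-1360)² = 1849600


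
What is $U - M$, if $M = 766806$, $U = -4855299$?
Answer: $-5622105$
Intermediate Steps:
$U - M = -4855299 - 766806 = -5622105$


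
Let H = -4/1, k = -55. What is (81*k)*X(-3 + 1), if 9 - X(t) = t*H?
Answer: -4455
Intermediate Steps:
H = -4 (H = -4*1 = -4)
X(t) = 9 + 4*t (X(t) = 9 - t*(-4) = 9 - (-4)*t = 9 + 4*t)
(81*k)*X(-3 + 1) = (81*(-55))*(9 + 4*(-3 + 1)) = -4455*(9 + 4*(-2)) = -4455*(9 - 8) = -4455*1 = -4455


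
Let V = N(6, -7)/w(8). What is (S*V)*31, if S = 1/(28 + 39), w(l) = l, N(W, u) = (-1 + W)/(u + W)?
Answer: -155/536 ≈ -0.28918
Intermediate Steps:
N(W, u) = (-1 + W)/(W + u)
V = -5/8 (V = ((-1 + 6)/(6 - 7))/8 = (5/(-1))*(⅛) = -1*5*(⅛) = -5*⅛ = -5/8 ≈ -0.62500)
S = 1/67 ≈ 0.014925
(S*V)*31 = ((1/67)*(-5/8))*31 = -5/536*31 = -155/536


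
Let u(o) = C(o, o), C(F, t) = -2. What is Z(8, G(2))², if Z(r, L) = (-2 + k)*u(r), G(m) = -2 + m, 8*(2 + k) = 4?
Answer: 49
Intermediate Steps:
k = -3/2 (k = -2 + (⅛)*4 = -2 + ½ = -3/2 ≈ -1.5000)
u(o) = -2
Z(r, L) = 7 (Z(r, L) = (-2 - 3/2)*(-2) = -7/2*(-2) = 7)
Z(8, G(2))² = 7² = 49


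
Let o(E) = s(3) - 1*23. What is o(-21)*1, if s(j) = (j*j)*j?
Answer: 4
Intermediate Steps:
s(j) = j³ (s(j) = j²*j = j³)
o(E) = 4 (o(E) = 3³ - 1*23 = 27 - 23 = 4)
o(-21)*1 = 4*1 = 4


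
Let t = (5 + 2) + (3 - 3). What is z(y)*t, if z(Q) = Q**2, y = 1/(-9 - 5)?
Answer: 1/28 ≈ 0.035714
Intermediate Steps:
y = -1/14 (y = 1/(-14) = -1/14 ≈ -0.071429)
t = 7 (t = 7 + 0 = 7)
z(y)*t = (-1/14)**2*7 = (1/196)*7 = 1/28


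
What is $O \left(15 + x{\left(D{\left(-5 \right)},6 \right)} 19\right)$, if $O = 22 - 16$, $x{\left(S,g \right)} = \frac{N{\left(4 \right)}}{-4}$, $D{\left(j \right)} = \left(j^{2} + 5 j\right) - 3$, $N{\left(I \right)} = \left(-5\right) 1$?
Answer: $\frac{465}{2} \approx 232.5$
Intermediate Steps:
$N{\left(I \right)} = -5$
$D{\left(j \right)} = -3 + j^{2} + 5 j$
$x{\left(S,g \right)} = \frac{5}{4}$ ($x{\left(S,g \right)} = - \frac{5}{-4} = \left(-5\right) \left(- \frac{1}{4}\right) = \frac{5}{4}$)
$O = 6$
$O \left(15 + x{\left(D{\left(-5 \right)},6 \right)} 19\right) = 6 \left(15 + \frac{5}{4} \cdot 19\right) = 6 \left(15 + \frac{95}{4}\right) = 6 \cdot \frac{155}{4} = \frac{465}{2}$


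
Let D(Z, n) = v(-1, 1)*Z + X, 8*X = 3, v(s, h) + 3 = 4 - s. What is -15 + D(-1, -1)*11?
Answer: -263/8 ≈ -32.875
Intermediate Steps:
v(s, h) = 1 - s (v(s, h) = -3 + (4 - s) = 1 - s)
X = 3/8 (X = (1/8)*3 = 3/8 ≈ 0.37500)
D(Z, n) = 3/8 + 2*Z (D(Z, n) = (1 - 1*(-1))*Z + 3/8 = (1 + 1)*Z + 3/8 = 2*Z + 3/8 = 3/8 + 2*Z)
-15 + D(-1, -1)*11 = -15 + (3/8 + 2*(-1))*11 = -15 + (3/8 - 2)*11 = -15 - 13/8*11 = -15 - 143/8 = -263/8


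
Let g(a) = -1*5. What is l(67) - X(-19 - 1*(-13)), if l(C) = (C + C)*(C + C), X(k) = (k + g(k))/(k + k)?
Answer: 215461/12 ≈ 17955.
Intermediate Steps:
g(a) = -5
X(k) = (-5 + k)/(2*k) (X(k) = (k - 5)/(k + k) = (-5 + k)/((2*k)) = (-5 + k)*(1/(2*k)) = (-5 + k)/(2*k))
l(C) = 4*C² (l(C) = (2*C)*(2*C) = 4*C²)
l(67) - X(-19 - 1*(-13)) = 4*67² - (-5 + (-19 - 1*(-13)))/(2*(-19 - 1*(-13))) = 4*4489 - (-5 + (-19 + 13))/(2*(-19 + 13)) = 17956 - (-5 - 6)/(2*(-6)) = 17956 - (-1)*(-11)/(2*6) = 17956 - 1*11/12 = 17956 - 11/12 = 215461/12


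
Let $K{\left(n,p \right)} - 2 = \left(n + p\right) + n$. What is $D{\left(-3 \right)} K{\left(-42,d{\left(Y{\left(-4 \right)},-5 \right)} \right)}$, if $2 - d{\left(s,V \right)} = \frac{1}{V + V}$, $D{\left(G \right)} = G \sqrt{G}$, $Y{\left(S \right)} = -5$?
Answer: $\frac{2397 i \sqrt{3}}{10} \approx 415.17 i$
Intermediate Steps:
$D{\left(G \right)} = G^{\frac{3}{2}}$
$d{\left(s,V \right)} = 2 - \frac{1}{2 V}$ ($d{\left(s,V \right)} = 2 - \frac{1}{V + V} = 2 - \frac{1}{2 V}$)
$K{\left(n,p \right)} = 2 + p + 2 n$ ($K{\left(n,p \right)} = 2 + \left(\left(n + p\right) + n\right) = 2 + \left(p + 2 n\right) = 2 + p + 2 n$)
$D{\left(-3 \right)} K{\left(-42,d{\left(Y{\left(-4 \right)},-5 \right)} \right)} = \left(-3\right)^{\frac{3}{2}} \left(2 + \left(2 - \frac{1}{2 \left(-5\right)}\right) + 2 \left(-42\right)\right) = - 3 i \sqrt{3} \left(2 + \left(2 - - \frac{1}{10}\right) - 84\right) = - 3 i \sqrt{3} \left(2 + \left(2 + \frac{1}{10}\right) - 84\right) = - 3 i \sqrt{3} \left(2 + \frac{21}{10} - 84\right) = - 3 i \sqrt{3} \left(- \frac{799}{10}\right) = \frac{2397 i \sqrt{3}}{10}$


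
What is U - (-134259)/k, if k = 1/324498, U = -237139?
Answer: 43566539843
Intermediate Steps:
k = 1/324498 ≈ 3.0817e-6
U - (-134259)/k = -237139 - (-134259)/1/324498 = -237139 - (-134259)*324498 = -237139 - 1*(-43566776982) = -237139 + 43566776982 = 43566539843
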